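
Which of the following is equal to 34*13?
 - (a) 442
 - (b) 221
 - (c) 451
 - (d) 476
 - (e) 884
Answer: a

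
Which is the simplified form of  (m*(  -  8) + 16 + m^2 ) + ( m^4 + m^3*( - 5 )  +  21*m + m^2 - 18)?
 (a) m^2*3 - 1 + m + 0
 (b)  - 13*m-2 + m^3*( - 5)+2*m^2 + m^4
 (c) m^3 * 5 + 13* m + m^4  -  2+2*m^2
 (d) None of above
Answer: d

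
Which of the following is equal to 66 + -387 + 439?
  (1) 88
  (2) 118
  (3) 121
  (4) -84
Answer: 2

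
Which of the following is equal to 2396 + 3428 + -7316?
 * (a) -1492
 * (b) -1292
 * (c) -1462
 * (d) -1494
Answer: a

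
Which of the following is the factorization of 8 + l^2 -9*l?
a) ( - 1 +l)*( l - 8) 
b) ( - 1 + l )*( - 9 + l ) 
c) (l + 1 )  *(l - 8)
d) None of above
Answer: a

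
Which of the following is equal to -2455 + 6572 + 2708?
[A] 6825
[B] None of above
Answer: A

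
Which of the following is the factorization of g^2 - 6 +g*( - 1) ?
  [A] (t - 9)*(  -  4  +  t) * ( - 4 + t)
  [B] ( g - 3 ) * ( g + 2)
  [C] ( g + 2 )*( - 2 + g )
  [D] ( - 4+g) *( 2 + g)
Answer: B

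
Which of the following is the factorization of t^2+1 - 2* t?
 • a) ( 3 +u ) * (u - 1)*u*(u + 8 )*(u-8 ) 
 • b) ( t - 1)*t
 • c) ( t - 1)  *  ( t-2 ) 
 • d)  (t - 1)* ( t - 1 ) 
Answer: d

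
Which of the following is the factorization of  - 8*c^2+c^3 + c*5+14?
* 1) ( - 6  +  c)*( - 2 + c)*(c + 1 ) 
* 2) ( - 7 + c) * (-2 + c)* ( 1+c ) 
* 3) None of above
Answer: 2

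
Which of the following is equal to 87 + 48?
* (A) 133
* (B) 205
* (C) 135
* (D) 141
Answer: C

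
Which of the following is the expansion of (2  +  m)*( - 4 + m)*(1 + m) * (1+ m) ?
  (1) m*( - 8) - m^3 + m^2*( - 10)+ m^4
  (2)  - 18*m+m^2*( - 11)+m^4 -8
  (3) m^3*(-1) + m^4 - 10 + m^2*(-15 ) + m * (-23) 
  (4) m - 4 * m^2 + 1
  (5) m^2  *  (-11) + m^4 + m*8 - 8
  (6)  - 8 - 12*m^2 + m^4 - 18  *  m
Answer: 2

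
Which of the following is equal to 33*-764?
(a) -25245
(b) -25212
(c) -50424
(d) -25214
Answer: b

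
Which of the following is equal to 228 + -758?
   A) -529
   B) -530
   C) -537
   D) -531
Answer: B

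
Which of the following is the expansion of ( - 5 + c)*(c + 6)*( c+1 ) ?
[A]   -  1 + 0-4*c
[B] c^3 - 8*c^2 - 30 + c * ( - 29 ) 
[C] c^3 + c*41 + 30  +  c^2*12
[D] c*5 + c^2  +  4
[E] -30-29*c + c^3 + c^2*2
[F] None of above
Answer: E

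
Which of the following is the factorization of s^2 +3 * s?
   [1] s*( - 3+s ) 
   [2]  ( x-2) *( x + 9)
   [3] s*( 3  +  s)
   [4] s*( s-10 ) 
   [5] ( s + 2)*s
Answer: 3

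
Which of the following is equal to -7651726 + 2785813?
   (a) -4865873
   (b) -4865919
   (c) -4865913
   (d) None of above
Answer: c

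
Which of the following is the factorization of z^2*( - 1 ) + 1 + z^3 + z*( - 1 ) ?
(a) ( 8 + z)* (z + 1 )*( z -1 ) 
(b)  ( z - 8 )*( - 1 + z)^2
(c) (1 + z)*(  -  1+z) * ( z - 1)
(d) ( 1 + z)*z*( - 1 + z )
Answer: c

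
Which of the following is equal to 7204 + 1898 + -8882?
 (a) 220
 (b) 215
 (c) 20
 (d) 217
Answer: a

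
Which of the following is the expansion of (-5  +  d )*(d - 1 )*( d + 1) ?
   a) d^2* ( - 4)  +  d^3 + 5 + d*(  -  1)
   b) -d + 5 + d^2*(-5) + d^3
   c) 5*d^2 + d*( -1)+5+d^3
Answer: b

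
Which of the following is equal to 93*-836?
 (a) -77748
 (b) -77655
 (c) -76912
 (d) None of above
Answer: a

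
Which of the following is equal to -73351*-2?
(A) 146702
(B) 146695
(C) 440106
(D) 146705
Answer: A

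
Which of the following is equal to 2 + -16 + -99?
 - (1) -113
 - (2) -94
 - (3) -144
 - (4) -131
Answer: 1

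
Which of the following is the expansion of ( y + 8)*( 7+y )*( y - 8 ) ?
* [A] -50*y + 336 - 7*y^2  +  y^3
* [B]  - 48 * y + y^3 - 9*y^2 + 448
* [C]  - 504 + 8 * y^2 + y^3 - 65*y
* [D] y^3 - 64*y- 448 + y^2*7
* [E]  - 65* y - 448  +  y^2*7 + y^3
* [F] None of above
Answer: D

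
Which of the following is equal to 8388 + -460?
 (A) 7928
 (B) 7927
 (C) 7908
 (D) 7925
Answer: A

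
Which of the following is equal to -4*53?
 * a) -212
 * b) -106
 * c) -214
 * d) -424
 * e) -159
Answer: a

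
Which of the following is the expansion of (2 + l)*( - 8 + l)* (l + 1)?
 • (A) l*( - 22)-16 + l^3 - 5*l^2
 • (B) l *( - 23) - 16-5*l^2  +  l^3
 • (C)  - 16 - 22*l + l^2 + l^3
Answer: A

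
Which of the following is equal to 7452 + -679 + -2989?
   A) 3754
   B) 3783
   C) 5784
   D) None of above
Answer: D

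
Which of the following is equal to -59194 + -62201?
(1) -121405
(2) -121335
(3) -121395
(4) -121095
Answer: 3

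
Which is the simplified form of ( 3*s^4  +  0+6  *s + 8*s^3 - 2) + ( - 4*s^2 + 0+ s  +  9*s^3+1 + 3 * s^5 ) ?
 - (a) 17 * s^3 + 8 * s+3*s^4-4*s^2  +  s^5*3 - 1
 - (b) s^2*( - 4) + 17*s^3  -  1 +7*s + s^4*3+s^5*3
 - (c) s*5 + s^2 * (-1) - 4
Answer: b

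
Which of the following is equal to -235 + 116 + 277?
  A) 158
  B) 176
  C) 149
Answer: A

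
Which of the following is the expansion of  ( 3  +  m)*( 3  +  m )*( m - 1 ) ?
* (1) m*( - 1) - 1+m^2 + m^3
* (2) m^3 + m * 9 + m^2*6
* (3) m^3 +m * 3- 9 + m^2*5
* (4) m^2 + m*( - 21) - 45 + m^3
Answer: 3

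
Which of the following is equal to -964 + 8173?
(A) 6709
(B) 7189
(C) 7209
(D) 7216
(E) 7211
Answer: C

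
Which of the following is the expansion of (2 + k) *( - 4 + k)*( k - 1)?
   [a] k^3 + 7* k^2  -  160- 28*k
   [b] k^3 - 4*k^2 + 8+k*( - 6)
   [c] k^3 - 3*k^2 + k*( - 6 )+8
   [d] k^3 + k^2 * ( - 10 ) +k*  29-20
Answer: c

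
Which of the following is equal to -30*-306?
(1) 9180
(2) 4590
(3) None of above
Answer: 1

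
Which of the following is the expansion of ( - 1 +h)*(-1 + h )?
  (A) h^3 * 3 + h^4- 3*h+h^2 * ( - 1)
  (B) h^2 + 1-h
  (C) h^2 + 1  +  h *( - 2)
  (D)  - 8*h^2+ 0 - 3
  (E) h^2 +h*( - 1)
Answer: C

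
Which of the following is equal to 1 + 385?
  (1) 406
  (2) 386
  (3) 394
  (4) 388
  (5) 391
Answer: 2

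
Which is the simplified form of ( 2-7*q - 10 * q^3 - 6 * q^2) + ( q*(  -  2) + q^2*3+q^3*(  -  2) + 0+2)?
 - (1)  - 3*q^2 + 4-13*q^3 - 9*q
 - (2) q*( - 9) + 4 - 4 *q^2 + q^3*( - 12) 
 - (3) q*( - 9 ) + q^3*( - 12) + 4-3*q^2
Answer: 3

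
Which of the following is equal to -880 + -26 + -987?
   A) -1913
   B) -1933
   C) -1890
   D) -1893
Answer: D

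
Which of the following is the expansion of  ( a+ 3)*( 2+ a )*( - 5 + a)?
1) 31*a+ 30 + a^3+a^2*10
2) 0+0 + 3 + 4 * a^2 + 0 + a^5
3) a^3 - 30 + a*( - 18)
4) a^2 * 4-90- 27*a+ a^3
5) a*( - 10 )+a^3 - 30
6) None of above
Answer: 6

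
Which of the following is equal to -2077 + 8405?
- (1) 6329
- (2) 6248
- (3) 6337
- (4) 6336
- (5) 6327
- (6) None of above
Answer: 6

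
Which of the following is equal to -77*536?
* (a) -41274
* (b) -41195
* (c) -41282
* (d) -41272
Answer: d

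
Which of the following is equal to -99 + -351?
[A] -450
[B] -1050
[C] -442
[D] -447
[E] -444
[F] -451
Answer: A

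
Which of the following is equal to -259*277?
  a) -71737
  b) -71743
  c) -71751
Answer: b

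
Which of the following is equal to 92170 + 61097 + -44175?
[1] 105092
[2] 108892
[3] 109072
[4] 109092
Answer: 4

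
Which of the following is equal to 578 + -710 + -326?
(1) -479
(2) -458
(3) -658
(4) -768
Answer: 2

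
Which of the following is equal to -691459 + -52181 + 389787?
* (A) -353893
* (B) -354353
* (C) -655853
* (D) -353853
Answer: D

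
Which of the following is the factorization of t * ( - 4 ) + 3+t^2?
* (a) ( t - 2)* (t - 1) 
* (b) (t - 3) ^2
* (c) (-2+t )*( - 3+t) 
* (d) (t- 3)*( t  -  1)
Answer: d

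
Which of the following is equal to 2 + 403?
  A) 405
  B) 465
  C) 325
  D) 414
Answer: A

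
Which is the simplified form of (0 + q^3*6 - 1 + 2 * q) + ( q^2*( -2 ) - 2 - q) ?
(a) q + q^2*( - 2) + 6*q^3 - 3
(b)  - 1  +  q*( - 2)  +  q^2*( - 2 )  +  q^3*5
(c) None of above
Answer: a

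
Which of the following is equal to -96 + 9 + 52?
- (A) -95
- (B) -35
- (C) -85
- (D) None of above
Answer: B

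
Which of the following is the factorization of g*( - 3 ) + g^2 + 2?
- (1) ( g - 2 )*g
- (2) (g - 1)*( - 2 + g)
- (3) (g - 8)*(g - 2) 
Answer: 2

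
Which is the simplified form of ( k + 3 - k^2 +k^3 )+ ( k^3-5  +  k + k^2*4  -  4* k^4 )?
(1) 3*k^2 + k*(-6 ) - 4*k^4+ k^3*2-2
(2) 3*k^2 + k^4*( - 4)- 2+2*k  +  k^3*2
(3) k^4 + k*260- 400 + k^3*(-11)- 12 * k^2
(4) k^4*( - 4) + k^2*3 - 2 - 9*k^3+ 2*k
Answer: 2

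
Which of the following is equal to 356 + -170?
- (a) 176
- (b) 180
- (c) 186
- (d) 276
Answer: c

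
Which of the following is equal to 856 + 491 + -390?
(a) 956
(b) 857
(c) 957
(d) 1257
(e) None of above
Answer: c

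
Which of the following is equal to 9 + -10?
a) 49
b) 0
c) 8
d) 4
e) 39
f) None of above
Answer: f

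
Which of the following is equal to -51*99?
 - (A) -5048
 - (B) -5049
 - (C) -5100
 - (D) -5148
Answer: B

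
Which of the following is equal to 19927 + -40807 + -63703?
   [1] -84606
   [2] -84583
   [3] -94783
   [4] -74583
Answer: 2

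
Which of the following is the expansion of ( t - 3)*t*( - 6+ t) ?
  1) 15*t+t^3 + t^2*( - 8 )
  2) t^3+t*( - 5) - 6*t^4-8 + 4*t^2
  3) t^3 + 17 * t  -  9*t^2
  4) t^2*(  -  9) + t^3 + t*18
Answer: 4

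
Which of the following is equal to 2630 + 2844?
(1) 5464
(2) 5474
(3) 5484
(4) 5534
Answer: 2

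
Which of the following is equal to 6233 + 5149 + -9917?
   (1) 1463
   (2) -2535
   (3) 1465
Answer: 3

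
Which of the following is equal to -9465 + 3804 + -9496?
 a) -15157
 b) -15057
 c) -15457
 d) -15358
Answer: a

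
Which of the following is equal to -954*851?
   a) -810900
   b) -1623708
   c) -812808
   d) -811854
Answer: d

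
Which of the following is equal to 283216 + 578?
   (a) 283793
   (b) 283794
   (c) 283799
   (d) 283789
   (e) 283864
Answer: b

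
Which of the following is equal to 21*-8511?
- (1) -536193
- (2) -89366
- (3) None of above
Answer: 3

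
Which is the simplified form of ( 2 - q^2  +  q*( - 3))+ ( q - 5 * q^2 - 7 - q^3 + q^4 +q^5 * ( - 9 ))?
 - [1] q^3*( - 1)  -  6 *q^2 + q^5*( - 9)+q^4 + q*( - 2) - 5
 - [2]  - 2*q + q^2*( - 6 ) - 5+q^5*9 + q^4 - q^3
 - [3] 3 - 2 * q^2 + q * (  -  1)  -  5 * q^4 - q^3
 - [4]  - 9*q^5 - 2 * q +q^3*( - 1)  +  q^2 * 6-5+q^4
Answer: 1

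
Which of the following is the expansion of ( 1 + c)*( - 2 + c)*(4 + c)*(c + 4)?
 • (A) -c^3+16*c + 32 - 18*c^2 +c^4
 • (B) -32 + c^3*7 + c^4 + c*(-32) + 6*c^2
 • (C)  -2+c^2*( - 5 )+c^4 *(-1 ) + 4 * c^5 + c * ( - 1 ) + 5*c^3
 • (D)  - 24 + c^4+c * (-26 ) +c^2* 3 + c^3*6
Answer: B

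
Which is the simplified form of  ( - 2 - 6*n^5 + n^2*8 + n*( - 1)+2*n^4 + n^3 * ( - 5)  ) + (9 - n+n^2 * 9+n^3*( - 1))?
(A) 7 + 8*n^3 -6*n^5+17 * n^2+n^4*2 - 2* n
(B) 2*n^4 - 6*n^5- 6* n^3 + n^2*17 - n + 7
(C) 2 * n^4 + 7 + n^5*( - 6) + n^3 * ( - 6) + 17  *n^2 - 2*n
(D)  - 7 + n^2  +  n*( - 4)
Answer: C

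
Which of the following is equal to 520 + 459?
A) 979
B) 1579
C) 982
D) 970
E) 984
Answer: A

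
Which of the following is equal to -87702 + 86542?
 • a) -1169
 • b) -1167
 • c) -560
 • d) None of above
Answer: d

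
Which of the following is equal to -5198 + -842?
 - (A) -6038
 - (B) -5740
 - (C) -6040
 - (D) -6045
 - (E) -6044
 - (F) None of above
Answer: C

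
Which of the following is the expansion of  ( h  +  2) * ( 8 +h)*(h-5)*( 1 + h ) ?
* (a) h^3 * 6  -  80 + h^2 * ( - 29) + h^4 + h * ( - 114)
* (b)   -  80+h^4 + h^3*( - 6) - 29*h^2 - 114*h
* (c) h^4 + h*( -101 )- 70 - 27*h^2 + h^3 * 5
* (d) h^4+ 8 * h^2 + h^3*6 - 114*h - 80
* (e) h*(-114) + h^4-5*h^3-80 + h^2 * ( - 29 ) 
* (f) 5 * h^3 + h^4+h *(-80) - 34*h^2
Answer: a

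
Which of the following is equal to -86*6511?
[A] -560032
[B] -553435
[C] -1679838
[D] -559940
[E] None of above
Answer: E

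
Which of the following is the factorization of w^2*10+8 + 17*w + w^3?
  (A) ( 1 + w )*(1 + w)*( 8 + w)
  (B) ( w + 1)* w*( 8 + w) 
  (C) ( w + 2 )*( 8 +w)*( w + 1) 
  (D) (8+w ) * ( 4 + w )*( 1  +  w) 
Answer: A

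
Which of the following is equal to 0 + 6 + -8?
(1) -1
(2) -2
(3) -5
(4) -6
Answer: 2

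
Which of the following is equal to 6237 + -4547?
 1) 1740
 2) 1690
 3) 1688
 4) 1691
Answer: 2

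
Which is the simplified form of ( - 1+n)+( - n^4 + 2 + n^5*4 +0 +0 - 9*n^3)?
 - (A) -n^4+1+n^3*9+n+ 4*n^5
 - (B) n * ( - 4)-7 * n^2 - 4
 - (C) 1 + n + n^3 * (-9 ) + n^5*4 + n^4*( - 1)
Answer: C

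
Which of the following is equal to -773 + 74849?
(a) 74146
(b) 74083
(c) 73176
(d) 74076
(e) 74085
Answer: d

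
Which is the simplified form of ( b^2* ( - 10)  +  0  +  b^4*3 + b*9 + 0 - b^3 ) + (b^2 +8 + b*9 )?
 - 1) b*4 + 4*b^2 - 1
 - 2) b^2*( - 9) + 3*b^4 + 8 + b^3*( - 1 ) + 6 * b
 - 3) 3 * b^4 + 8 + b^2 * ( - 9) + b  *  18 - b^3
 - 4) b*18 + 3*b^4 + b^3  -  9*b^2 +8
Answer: 3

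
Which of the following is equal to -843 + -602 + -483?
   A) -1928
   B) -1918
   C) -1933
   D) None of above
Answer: A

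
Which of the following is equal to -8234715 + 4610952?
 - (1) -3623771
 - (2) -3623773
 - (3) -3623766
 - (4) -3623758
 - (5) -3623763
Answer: 5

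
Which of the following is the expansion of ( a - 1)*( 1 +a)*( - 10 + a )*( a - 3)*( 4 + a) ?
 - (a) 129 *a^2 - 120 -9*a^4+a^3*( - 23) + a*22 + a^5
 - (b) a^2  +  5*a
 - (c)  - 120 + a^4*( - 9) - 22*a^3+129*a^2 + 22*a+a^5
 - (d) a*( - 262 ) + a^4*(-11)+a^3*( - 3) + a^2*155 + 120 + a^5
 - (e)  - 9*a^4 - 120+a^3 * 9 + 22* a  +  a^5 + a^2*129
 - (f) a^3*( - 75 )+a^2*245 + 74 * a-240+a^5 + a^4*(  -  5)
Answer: a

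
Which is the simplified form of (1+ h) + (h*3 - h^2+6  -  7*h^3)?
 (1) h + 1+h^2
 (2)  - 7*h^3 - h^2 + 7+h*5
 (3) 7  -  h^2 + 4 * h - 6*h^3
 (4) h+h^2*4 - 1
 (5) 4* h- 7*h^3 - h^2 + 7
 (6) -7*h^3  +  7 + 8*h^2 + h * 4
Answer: 5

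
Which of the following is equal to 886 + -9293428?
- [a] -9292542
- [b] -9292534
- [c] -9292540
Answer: a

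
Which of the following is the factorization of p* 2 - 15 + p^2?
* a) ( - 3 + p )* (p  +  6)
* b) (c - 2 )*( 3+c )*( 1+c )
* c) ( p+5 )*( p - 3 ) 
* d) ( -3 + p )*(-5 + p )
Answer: c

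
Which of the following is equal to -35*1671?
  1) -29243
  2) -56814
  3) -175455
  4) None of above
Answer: 4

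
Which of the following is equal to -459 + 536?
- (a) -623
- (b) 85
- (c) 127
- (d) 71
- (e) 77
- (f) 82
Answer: e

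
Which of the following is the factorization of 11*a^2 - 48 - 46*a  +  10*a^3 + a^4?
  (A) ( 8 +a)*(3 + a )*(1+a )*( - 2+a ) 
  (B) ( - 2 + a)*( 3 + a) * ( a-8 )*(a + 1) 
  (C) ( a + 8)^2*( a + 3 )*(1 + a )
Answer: A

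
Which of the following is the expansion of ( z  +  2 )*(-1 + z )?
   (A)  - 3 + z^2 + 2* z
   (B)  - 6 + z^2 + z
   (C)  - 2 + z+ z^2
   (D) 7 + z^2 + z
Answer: C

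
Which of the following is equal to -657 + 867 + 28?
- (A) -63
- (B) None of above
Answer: B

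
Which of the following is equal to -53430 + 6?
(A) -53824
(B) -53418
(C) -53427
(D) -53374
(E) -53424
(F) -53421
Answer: E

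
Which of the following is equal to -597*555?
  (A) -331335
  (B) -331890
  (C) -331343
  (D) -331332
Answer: A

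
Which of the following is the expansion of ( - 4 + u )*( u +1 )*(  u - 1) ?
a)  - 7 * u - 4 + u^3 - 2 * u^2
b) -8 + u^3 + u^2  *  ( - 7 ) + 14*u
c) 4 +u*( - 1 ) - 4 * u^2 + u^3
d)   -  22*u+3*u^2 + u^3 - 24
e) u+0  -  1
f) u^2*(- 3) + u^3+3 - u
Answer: c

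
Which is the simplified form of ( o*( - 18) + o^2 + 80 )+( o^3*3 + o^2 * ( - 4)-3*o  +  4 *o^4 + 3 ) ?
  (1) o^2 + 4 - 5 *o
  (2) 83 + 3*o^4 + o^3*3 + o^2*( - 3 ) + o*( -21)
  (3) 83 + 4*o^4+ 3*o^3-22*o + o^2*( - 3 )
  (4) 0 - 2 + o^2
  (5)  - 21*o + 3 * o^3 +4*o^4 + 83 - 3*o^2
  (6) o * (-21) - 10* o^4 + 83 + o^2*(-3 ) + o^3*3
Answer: 5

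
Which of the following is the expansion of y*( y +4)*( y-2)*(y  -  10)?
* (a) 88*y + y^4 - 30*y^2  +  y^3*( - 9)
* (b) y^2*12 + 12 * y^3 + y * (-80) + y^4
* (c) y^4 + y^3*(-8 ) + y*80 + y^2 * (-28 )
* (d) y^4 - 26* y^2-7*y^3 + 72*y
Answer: c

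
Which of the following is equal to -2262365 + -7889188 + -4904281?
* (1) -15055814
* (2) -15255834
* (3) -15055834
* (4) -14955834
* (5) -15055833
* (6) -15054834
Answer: 3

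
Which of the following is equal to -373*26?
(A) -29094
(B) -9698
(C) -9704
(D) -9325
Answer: B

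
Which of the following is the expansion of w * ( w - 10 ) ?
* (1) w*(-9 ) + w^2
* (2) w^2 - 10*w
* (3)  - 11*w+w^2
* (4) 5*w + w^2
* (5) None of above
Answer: 2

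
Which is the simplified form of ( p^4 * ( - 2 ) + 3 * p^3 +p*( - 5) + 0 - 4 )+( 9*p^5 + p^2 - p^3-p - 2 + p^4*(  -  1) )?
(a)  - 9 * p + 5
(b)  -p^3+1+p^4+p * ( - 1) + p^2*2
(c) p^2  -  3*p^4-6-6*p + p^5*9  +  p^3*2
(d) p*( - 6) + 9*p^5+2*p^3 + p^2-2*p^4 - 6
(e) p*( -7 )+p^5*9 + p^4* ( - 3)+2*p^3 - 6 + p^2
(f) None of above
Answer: c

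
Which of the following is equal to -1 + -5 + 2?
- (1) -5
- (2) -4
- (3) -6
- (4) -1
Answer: 2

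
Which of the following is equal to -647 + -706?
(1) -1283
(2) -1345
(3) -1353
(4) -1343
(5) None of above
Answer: 3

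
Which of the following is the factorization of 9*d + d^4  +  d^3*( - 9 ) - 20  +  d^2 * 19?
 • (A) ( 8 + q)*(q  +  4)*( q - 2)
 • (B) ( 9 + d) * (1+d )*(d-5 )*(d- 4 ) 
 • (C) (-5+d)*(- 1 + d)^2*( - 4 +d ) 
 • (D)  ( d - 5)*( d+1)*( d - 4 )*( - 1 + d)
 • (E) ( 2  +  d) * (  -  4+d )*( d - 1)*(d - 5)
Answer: D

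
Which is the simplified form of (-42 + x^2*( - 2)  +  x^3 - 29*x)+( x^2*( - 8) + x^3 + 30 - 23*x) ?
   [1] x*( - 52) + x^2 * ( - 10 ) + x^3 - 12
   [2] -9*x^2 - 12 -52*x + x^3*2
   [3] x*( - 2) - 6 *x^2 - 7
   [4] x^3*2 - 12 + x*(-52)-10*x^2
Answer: 4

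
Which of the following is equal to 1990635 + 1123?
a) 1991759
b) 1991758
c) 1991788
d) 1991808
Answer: b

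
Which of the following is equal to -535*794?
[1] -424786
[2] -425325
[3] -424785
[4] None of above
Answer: 4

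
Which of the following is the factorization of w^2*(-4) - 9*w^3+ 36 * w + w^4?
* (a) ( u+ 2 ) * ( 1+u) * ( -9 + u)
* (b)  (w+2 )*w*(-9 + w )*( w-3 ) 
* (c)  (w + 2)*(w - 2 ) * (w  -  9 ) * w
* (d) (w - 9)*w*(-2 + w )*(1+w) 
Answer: c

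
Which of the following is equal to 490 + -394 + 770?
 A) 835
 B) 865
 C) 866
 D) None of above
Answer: C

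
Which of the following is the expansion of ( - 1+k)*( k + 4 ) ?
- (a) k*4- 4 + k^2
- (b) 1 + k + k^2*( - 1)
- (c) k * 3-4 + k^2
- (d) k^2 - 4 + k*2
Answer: c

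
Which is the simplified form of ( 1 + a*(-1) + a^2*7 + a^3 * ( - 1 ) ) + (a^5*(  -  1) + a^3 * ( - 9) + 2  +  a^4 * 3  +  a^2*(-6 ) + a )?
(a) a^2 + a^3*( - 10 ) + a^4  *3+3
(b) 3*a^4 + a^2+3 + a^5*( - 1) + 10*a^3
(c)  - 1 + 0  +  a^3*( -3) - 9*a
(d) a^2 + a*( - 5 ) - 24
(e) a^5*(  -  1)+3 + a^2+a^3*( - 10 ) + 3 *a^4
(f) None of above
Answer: e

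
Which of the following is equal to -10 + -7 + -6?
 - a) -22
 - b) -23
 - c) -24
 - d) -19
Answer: b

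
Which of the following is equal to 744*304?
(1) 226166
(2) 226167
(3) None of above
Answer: 3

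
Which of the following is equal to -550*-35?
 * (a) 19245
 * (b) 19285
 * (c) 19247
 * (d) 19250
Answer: d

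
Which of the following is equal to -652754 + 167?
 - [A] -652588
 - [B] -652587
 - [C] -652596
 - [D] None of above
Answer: B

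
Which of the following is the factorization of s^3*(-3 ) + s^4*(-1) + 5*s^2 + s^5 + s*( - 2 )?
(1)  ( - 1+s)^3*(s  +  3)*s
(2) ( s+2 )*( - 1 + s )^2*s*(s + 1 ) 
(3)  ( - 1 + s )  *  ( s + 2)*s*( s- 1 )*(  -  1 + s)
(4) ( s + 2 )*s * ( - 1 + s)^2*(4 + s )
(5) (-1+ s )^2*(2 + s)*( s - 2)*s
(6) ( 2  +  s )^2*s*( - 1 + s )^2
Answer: 3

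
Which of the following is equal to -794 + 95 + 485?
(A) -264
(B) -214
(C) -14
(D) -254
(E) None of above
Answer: B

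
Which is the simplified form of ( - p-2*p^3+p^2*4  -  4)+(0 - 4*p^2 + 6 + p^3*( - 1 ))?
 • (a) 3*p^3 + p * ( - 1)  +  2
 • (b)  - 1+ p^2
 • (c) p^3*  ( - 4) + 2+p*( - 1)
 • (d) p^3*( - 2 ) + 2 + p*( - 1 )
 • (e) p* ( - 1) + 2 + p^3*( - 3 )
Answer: e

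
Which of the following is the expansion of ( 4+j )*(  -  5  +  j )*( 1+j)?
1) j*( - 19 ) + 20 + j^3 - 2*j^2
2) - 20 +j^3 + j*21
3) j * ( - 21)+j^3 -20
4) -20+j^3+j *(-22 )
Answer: 3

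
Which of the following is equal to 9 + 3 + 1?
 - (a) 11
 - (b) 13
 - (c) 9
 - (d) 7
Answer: b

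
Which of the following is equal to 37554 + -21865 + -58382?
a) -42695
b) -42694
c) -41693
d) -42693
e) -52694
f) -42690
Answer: d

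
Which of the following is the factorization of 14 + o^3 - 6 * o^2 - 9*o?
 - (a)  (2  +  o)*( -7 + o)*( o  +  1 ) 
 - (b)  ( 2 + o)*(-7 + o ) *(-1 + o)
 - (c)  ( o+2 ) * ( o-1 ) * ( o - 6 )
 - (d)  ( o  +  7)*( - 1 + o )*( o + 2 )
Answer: b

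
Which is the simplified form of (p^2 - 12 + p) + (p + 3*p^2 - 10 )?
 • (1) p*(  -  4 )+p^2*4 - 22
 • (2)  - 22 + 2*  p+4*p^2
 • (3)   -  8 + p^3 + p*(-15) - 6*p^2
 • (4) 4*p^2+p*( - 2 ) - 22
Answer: 2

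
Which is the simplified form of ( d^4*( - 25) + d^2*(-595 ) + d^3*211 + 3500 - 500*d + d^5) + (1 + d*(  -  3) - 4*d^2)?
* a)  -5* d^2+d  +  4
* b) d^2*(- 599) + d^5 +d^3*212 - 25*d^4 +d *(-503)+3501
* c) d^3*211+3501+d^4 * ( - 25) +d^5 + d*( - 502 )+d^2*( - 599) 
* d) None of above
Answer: d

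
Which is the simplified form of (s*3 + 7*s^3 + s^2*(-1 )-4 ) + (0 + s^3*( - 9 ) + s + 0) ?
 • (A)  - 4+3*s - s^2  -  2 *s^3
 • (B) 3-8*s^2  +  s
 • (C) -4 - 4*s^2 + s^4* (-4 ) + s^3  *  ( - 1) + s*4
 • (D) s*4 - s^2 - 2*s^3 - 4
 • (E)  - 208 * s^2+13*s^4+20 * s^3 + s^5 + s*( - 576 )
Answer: D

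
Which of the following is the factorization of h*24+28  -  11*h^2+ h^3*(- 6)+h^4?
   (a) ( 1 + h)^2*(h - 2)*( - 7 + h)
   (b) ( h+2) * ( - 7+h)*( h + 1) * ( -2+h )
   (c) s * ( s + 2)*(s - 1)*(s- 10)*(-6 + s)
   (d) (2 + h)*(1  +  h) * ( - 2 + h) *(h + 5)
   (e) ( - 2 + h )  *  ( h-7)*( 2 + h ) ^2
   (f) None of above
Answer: b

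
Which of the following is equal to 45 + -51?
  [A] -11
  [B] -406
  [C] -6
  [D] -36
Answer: C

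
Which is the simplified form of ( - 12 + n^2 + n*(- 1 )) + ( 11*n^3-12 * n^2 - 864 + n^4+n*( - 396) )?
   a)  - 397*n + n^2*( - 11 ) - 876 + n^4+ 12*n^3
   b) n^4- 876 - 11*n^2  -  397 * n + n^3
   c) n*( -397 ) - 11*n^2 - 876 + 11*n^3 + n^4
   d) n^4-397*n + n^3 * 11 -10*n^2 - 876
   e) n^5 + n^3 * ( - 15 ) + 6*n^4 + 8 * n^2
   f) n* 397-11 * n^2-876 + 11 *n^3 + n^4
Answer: c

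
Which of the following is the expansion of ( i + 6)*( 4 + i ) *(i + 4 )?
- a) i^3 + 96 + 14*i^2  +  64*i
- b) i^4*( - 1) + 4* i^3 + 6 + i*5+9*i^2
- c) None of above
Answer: a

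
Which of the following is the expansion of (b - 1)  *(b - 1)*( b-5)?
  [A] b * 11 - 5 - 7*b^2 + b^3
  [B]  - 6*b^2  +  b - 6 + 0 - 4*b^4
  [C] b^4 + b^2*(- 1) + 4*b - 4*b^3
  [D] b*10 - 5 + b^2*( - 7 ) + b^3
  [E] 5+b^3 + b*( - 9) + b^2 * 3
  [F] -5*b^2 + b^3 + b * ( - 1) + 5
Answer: A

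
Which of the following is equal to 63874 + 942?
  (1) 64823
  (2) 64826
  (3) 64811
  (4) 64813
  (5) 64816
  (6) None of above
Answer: 5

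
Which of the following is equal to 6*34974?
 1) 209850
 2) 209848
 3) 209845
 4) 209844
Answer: 4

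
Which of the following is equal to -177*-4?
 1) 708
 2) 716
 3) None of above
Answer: 1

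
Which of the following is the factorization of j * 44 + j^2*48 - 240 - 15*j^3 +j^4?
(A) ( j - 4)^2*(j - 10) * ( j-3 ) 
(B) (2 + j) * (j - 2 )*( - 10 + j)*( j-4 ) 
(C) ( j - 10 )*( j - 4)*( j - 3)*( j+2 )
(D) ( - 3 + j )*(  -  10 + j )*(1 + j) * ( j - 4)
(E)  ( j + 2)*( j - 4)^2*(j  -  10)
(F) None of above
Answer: C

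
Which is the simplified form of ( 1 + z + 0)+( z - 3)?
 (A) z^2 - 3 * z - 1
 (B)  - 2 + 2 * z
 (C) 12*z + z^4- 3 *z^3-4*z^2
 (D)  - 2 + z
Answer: B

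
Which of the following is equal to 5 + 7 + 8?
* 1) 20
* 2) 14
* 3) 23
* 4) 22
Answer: 1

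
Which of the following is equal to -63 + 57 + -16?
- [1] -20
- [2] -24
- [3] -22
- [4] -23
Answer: 3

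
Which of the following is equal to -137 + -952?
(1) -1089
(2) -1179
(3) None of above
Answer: 1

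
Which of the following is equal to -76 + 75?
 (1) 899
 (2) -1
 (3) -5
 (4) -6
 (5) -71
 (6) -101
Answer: 2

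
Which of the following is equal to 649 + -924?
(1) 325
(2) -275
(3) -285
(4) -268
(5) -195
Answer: 2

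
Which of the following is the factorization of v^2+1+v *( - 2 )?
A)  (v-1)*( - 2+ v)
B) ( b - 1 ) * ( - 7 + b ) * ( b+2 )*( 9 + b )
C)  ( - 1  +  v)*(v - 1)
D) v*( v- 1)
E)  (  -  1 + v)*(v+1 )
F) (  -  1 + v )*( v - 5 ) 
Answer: C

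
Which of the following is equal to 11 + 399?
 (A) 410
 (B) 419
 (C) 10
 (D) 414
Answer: A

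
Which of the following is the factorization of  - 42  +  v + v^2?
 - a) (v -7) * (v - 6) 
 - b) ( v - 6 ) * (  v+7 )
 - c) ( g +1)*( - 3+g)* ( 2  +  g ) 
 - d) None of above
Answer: b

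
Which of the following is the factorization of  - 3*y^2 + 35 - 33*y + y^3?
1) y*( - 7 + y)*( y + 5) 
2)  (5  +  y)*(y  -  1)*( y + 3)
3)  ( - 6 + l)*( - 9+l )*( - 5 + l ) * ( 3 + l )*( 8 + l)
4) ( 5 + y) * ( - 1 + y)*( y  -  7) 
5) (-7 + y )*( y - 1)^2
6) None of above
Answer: 4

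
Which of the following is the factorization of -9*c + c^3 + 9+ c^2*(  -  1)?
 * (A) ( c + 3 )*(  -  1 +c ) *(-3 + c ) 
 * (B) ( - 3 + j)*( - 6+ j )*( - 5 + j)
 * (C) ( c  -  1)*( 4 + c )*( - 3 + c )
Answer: A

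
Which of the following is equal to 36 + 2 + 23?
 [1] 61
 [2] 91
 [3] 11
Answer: 1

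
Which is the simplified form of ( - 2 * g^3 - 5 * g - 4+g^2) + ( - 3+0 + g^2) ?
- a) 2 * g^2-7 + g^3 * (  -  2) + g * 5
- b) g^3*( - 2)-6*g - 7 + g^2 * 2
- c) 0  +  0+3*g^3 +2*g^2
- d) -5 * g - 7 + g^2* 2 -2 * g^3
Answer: d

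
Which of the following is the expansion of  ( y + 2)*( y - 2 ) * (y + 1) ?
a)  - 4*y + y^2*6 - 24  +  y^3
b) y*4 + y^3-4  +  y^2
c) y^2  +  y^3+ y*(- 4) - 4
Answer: c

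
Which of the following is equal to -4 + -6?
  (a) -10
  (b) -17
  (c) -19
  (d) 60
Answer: a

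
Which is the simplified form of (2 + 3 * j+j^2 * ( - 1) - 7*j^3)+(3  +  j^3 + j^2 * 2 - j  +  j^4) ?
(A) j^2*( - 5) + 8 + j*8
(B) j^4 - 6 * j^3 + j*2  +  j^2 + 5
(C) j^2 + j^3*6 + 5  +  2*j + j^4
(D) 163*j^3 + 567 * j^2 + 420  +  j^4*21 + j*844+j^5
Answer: B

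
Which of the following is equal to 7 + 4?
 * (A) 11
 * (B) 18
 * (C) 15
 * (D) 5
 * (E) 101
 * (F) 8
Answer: A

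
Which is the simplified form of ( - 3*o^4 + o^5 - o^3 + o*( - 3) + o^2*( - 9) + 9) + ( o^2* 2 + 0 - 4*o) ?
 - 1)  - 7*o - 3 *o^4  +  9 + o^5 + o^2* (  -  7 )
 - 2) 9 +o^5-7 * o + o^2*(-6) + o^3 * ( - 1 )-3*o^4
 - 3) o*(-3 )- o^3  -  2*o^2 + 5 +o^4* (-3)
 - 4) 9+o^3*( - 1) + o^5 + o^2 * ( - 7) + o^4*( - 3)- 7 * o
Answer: 4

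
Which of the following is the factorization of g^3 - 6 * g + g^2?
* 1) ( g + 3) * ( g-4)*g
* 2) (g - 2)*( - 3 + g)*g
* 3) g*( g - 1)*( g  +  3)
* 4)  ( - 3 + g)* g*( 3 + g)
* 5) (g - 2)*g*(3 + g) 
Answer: 5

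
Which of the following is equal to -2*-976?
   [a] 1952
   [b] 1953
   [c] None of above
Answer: a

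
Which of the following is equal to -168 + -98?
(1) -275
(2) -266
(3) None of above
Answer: 2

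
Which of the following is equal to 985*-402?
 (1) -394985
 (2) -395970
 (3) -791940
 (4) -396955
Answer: 2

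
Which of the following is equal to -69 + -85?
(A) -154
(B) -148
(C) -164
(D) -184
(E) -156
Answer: A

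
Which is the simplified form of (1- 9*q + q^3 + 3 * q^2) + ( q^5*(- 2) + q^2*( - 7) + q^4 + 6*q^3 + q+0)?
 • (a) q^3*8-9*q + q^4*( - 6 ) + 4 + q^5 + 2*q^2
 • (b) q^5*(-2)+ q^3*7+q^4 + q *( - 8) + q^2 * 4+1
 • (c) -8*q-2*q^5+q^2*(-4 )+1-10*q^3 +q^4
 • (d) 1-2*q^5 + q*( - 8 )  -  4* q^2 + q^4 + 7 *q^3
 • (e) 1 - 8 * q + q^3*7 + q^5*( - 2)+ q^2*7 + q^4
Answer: d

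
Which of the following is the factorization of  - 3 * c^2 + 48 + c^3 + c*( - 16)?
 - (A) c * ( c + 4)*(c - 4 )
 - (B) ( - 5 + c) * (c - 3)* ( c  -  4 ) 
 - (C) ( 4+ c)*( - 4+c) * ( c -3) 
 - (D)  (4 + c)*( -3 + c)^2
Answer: C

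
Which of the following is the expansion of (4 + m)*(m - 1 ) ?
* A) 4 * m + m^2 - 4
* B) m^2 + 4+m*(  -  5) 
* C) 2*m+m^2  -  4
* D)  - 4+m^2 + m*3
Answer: D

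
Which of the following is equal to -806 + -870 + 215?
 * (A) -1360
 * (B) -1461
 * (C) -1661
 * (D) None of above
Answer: B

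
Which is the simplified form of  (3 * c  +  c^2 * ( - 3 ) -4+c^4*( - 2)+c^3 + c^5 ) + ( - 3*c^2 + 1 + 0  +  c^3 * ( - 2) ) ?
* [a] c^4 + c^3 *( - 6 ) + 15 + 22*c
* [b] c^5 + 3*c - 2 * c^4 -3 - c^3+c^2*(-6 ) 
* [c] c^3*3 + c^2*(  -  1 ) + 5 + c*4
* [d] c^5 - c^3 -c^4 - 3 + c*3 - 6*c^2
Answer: b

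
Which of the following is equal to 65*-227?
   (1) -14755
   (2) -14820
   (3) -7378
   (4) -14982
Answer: 1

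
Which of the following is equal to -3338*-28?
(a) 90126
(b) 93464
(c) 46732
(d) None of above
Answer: b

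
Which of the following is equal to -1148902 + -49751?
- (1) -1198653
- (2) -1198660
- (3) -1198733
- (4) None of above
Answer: 1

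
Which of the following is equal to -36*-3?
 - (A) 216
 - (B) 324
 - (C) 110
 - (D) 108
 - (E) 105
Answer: D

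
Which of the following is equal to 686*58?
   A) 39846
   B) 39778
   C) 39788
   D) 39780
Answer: C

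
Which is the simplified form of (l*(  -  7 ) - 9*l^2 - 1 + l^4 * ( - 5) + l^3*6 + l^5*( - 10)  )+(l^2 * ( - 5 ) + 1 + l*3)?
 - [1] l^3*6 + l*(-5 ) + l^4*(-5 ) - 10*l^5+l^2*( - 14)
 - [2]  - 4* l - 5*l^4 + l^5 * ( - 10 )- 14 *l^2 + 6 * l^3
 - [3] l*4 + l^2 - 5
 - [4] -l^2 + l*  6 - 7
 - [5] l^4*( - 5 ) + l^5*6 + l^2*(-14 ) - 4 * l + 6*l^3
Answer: 2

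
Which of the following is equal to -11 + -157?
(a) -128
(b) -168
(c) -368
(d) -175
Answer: b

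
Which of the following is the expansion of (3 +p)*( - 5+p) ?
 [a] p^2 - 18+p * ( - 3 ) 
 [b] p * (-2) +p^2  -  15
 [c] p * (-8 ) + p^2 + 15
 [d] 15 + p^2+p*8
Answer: b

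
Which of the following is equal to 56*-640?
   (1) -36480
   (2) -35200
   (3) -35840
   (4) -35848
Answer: 3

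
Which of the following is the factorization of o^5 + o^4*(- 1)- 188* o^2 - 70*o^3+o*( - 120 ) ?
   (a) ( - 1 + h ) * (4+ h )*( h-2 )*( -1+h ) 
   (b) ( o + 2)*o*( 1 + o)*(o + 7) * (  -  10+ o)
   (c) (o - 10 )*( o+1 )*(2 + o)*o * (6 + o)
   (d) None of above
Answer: c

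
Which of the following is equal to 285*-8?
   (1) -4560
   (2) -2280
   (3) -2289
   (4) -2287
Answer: 2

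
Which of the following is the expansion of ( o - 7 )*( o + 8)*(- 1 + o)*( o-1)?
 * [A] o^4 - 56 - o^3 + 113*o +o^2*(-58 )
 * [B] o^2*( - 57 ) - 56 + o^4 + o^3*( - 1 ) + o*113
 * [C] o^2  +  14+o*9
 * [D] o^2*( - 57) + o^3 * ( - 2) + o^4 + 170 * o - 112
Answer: B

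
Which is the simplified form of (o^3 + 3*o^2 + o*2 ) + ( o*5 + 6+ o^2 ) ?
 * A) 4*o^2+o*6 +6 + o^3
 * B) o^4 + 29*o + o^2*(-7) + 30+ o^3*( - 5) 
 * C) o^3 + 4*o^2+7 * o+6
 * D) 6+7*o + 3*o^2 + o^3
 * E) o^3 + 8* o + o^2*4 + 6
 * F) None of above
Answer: C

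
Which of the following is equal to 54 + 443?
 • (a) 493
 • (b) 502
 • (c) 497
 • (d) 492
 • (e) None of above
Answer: c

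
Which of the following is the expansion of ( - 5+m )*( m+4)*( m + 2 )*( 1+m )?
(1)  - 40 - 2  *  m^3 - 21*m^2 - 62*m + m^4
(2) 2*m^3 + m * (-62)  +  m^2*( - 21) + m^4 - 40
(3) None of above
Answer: 2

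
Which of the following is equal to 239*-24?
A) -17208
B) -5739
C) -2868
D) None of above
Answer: D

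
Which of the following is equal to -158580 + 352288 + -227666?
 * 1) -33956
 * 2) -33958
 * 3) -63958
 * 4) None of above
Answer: 2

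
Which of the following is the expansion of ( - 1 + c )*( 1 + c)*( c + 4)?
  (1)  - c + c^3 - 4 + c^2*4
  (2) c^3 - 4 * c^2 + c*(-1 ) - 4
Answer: 1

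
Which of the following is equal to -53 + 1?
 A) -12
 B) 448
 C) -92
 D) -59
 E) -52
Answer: E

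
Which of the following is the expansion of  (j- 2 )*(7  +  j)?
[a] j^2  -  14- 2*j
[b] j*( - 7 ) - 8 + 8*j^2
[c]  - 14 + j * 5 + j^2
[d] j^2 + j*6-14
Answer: c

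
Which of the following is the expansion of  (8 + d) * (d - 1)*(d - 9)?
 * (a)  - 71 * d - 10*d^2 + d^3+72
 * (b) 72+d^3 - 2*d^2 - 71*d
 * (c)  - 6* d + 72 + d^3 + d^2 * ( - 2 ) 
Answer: b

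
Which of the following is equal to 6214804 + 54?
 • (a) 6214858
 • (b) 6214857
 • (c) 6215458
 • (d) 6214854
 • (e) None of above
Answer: a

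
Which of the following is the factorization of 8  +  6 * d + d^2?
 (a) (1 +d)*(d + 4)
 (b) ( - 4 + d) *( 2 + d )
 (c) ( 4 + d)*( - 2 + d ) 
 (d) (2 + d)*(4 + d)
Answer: d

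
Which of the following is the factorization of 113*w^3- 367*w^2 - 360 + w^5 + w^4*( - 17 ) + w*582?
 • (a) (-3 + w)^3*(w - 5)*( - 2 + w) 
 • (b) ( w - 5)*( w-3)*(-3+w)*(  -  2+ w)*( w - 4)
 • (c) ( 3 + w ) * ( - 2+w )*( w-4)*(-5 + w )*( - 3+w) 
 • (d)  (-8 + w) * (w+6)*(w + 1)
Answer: b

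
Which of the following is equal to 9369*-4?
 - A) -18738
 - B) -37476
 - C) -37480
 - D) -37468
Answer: B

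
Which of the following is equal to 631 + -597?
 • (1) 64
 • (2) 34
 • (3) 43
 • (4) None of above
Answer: 2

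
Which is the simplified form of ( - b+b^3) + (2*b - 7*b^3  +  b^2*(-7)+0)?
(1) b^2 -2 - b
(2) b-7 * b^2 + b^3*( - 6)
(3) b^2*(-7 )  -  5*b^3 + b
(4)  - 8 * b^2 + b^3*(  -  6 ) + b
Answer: 2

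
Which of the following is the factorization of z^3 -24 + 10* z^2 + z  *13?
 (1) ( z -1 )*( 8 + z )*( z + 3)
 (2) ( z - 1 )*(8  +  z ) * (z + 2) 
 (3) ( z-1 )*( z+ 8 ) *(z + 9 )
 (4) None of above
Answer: 1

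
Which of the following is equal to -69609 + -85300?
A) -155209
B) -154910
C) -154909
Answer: C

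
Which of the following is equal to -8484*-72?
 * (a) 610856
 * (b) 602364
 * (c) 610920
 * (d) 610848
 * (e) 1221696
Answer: d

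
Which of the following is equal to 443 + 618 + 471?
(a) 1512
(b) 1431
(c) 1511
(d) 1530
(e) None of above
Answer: e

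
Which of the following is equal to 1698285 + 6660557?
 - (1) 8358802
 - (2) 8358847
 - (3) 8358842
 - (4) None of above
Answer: 3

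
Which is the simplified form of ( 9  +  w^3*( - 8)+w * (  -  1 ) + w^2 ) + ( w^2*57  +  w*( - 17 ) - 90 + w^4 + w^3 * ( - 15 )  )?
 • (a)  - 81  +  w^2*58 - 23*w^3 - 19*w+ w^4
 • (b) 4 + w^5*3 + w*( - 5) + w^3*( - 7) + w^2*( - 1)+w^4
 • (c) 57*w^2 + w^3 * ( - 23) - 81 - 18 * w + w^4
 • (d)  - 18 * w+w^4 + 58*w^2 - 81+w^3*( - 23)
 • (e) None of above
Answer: d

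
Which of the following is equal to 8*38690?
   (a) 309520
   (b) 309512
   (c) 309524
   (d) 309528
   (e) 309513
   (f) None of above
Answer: a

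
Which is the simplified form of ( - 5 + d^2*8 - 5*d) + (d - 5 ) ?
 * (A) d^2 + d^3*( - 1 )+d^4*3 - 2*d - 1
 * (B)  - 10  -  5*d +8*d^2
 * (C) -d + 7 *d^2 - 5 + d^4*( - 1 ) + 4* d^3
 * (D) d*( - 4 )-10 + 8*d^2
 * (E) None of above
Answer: D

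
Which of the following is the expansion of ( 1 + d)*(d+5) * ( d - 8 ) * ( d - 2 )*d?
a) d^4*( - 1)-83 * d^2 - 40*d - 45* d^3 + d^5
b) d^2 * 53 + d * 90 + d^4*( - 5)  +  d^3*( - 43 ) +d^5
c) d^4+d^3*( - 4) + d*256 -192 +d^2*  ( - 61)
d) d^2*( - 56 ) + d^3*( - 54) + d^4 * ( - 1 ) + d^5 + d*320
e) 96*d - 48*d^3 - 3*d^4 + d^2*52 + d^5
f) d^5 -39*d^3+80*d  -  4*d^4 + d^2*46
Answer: f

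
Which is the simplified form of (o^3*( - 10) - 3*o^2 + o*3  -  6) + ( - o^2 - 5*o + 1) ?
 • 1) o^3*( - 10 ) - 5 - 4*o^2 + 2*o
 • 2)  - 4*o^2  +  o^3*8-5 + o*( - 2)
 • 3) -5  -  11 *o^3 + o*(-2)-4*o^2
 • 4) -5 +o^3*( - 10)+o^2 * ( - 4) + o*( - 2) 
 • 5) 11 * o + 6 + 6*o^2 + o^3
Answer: 4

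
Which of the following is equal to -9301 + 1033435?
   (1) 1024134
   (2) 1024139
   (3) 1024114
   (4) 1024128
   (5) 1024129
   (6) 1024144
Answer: 1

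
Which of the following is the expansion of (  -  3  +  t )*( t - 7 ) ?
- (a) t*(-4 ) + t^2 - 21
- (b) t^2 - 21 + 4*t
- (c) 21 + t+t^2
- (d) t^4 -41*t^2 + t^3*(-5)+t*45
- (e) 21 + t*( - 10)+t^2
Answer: e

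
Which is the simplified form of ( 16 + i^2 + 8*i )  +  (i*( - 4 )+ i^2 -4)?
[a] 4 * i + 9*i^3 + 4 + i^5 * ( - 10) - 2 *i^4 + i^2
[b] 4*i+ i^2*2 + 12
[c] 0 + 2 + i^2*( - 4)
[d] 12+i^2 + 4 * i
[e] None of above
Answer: b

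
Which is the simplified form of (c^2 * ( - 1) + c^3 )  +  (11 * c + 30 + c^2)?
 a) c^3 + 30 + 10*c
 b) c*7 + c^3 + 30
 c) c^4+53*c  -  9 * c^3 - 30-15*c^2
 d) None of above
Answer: d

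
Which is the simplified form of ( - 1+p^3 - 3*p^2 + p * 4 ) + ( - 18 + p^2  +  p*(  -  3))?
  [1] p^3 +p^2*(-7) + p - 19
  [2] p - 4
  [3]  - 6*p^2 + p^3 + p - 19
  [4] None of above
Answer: 4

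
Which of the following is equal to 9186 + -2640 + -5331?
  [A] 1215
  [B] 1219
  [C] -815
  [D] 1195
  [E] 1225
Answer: A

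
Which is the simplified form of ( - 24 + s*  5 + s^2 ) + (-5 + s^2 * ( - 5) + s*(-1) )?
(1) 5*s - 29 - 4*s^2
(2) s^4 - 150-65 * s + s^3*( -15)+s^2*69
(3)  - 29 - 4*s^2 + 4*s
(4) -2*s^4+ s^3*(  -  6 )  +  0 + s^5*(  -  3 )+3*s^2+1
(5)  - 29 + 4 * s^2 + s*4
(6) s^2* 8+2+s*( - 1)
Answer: 3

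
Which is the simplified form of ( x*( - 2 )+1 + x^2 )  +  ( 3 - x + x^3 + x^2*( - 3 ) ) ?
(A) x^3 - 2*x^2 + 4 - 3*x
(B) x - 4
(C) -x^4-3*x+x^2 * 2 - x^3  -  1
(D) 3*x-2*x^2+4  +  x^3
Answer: A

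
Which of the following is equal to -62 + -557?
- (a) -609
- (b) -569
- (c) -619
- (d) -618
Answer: c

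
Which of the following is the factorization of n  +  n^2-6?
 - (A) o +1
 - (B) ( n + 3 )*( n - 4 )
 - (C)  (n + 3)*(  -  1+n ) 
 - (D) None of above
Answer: D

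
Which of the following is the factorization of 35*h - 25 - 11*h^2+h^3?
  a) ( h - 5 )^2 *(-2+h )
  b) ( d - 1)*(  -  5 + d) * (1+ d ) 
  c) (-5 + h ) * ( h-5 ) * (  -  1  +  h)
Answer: c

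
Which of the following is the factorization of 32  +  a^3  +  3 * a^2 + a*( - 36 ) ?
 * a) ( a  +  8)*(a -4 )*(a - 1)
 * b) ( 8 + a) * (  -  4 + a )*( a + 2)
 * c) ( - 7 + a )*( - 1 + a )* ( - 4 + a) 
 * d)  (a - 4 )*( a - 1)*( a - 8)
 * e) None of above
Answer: a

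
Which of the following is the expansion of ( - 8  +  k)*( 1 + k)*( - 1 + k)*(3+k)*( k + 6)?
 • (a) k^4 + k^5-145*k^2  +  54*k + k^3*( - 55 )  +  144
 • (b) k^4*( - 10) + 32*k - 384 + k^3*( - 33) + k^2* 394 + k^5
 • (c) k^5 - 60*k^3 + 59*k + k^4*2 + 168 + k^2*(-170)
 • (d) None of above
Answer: a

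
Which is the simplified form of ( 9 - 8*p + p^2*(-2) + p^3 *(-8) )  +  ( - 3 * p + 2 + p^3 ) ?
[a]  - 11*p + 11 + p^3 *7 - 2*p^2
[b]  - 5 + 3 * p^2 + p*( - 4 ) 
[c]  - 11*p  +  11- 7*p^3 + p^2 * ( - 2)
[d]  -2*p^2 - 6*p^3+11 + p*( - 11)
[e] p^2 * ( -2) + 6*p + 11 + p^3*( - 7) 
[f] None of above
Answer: c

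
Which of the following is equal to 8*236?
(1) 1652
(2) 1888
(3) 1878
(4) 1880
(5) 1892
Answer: 2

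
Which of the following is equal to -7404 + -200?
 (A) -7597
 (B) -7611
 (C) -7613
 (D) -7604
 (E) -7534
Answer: D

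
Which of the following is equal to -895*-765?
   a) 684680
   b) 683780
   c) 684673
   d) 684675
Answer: d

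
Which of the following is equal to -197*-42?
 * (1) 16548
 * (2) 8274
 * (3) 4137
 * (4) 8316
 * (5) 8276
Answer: 2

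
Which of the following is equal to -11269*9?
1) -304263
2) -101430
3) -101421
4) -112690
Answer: 3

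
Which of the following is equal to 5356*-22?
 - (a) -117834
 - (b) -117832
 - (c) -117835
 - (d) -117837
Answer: b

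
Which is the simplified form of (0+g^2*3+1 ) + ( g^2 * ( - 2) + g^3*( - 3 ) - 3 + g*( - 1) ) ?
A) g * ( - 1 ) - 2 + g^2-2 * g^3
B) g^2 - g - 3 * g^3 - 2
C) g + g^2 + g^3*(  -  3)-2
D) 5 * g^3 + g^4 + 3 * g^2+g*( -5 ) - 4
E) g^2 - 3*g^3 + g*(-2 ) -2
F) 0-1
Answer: B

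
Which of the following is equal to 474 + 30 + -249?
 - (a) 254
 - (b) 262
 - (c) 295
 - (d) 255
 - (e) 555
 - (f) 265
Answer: d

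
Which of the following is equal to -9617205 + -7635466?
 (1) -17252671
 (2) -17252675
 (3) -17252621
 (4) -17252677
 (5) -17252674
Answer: 1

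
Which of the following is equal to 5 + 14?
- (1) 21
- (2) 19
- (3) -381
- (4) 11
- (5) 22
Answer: 2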